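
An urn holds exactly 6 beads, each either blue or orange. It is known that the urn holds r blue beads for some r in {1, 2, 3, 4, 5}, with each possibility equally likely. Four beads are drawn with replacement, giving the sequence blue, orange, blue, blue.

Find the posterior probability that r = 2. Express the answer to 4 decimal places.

0.0863

Under each hypothesis, the probability of the observed sequence is: P(data | r = 1) = (1/6)(5/6)(1/6)(1/6) = 0.003858; P(data | r = 2) = (2/6)(4/6)(2/6)(2/6) = 0.024691; P(data | r = 3) = (3/6)(3/6)(3/6)(3/6) = 0.0625; P(data | r = 4) = (4/6)(2/6)(4/6)(4/6) = 0.098765; P(data | r = 5) = (5/6)(1/6)(5/6)(5/6) = 0.096451.
The prior-weighted likelihoods are 1/5 · 0.003858 = 0.0007716, 1/5 · 0.024691 = 0.0049383, 1/5 · 0.0625 = 0.0125, 1/5 · 0.098765 = 0.019753, 1/5 · 0.096451 = 0.01929; summing to 0.057253.
By Bayes' rule, P(r = 2 | data) = (0.0049383) / (0.057253) = 0.086253.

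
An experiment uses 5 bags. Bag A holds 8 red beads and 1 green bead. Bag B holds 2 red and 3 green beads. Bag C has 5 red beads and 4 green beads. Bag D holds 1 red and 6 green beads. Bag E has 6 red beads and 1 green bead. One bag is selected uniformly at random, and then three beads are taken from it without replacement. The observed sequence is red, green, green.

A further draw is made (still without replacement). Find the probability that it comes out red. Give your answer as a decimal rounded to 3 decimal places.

Compute the likelihood of the observed sequence for each case: P(data | bag A) = (8/9)(1/8)(0/7) = 0; P(data | bag B) = (2/5)(3/4)(2/3) = 0.2; P(data | bag C) = (5/9)(4/8)(3/7) = 0.11905; P(data | bag D) = (1/7)(6/6)(5/5) = 0.14286; P(data | bag E) = (6/7)(1/6)(0/5) = 0.
Weighting by the prior gives 1/5 · 0 = 0, 1/5 · 0.2 = 0.04, 1/5 · 0.11905 = 0.02381, 1/5 · 0.14286 = 0.028571, 1/5 · 0 = 0; summing to 0.092381.
Normalising, the posterior is P(bag A | data) = 0, P(bag B | data) = 0.43299, P(bag C | data) = 0.25773, P(bag D | data) = 0.30928, P(bag E | data) = 0.
Averaging over the posterior, P(red next | data) = (1/2)(0.43299) + (2/3)(0.25773) + (0)(0.30928) = 0.38832.

0.388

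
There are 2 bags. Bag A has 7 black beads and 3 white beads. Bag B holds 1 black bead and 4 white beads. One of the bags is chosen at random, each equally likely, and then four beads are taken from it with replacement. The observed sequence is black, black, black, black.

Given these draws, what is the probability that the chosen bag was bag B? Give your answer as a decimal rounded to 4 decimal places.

Compute the likelihood of the observed sequence for each case: P(data | bag A) = (7/10)(7/10)(7/10)(7/10) = 0.2401; P(data | bag B) = (1/5)(1/5)(1/5)(1/5) = 0.0016.
Multiplying each by its prior: 1/2 · 0.2401 = 0.12005, 1/2 · 0.0016 = 0.0008; these sum to 0.12085.
Therefore the posterior P(bag B | data) = (0.0008) / (0.12085) = 0.0066198.

0.0066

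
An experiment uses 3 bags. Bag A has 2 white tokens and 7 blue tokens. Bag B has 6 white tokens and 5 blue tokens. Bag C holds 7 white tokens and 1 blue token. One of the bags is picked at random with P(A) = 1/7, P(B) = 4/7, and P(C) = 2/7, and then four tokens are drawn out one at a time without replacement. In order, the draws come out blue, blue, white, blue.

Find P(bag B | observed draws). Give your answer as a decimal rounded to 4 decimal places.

0.5669

Under each hypothesis, the probability of the observed sequence is: P(data | bag A) = (7/9)(6/8)(2/7)(5/6) = 0.13889; P(data | bag B) = (5/11)(4/10)(6/9)(3/8) = 0.045455; P(data | bag C) = (1/8)(0/7) = 0.
The prior-weighted likelihoods are 1/7 · 0.13889 = 0.019841, 4/7 · 0.045455 = 0.025974, 2/7 · 0 = 0; these sum to 0.045815.
So P(bag B | data) = (0.025974) / (0.045815) = 0.56693.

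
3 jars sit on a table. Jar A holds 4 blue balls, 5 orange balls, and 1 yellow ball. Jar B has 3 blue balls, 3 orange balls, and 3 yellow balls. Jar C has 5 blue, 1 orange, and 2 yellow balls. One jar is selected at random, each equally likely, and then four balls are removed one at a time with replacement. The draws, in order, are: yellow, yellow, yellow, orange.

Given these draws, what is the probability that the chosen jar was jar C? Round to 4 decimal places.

Under each hypothesis, the probability of the observed sequence is: P(data | jar A) = (1/10)(1/10)(1/10)(5/10) = 0.0005; P(data | jar B) = (3/9)(3/9)(3/9)(3/9) = 0.012346; P(data | jar C) = (2/8)(2/8)(2/8)(1/8) = 0.0019531.
The prior-weighted likelihoods are 1/3 · 0.0005 = 0.00016667, 1/3 · 0.012346 = 0.0041152, 1/3 · 0.0019531 = 0.00065104; with total 0.0049329.
Therefore the posterior P(jar C | data) = (0.00065104) / (0.0049329) = 0.13198.

0.1320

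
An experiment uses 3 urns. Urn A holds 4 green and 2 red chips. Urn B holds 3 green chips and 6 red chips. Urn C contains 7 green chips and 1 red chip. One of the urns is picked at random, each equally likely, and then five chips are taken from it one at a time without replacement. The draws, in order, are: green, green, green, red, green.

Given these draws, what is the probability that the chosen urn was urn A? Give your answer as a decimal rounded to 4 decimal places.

Compute the likelihood of the observed sequence for each case: P(data | urn A) = (4/6)(3/5)(2/4)(2/3)(1/2) = 1/15; P(data | urn B) = (3/9)(2/8)(1/7)(6/6)(0/5) = 0; P(data | urn C) = (7/8)(6/7)(5/6)(1/5)(4/4) = 1/8.
Multiplying each by its prior: 1/3 · 1/15 = 1/45, 1/3 · 0 = 0, 1/3 · 1/8 = 1/24; with total 23/360.
So P(urn A | data) = (1/45) / (23/360) = 8/23.

0.3478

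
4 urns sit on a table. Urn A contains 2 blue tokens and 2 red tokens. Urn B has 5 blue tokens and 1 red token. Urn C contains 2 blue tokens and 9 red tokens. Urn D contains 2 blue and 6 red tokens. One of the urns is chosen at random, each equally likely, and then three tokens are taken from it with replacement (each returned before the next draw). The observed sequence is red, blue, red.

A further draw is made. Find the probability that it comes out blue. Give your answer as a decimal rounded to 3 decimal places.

Compute the likelihood of the observed sequence for each case: P(data | urn A) = (2/4)(2/4)(2/4) = 0.125; P(data | urn B) = (1/6)(5/6)(1/6) = 0.023148; P(data | urn C) = (9/11)(2/11)(9/11) = 0.12171; P(data | urn D) = (6/8)(2/8)(6/8) = 0.14062.
Multiplying each by its prior: 1/4 · 0.125 = 0.03125, 1/4 · 0.023148 = 0.005787, 1/4 · 0.12171 = 0.030428, 1/4 · 0.14062 = 0.035156; summing to 0.10262.
The posterior is then P(urn A | data) = 0.30452, P(urn B | data) = 0.056392, P(urn C | data) = 0.29651, P(urn D | data) = 0.34258.
Averaging over the posterior, P(blue next | data) = (1/2)(0.30452) + (5/6)(0.056392) + (2/11)(0.29651) + (1/4)(0.34258) = 0.33881.

0.339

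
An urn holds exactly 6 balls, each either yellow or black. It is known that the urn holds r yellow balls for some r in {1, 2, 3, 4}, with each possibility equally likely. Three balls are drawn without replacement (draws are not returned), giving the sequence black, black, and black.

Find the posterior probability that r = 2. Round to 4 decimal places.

0.2667

Under each hypothesis, the probability of the observed sequence is: P(data | r = 1) = (5/6)(4/5)(3/4) = 1/2; P(data | r = 2) = (4/6)(3/5)(2/4) = 1/5; P(data | r = 3) = (3/6)(2/5)(1/4) = 1/20; P(data | r = 4) = (2/6)(1/5)(0/4) = 0.
Multiplying each by its prior: 1/4 · 1/2 = 1/8, 1/4 · 1/5 = 1/20, 1/4 · 1/20 = 1/80, 1/4 · 0 = 0; summing to 3/16.
By Bayes' rule, P(r = 2 | data) = (1/20) / (3/16) = 4/15.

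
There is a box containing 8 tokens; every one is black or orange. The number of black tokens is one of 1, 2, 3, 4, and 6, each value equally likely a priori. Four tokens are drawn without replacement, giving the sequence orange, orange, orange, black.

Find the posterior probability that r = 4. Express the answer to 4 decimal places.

The likelihood of the observed sequence under each hypothesis: P(data | r = 1) = (7/8)(6/7)(5/6)(1/5) = 0.125; P(data | r = 2) = (6/8)(5/7)(4/6)(2/5) = 0.14286; P(data | r = 3) = (5/8)(4/7)(3/6)(3/5) = 0.10714; P(data | r = 4) = (4/8)(3/7)(2/6)(4/5) = 0.057143; P(data | r = 6) = (2/8)(1/7)(0/6) = 0.
Multiplying each by its prior: 1/5 · 0.125 = 0.025, 1/5 · 0.14286 = 0.028571, 1/5 · 0.10714 = 0.021429, 1/5 · 0.057143 = 0.011429, 1/5 · 0 = 0; with total 0.086429.
So P(r = 4 | data) = (0.011429) / (0.086429) = 0.13223.

0.1322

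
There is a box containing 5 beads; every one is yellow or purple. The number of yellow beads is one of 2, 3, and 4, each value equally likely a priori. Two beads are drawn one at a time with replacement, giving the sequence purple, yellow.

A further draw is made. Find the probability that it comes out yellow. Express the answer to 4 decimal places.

0.5750

For each hypothesis, P(data | H) works out to: P(data | r = 2) = (3/5)(2/5) = 6/25; P(data | r = 3) = (2/5)(3/5) = 6/25; P(data | r = 4) = (1/5)(4/5) = 4/25.
The prior-weighted likelihoods are 1/3 · 6/25 = 2/25, 1/3 · 6/25 = 2/25, 1/3 · 4/25 = 4/75; with total 16/75.
Dividing through by the total gives posterior P(r = 2 | data) = 3/8, P(r = 3 | data) = 3/8, P(r = 4 | data) = 1/4.
Averaging over the posterior, P(yellow next | data) = (2/5)(3/8) + (3/5)(3/8) + (4/5)(1/4) = 23/40.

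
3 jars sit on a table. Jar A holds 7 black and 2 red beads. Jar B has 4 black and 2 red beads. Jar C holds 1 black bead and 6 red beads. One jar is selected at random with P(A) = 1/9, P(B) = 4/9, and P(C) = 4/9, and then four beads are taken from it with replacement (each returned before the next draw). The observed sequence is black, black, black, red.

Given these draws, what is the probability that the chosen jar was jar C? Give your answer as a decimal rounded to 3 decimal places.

0.020

For each hypothesis, P(data | H) works out to: P(data | jar A) = (7/9)(7/9)(7/9)(2/9) = 0.10456; P(data | jar B) = (4/6)(4/6)(4/6)(2/6) = 0.098765; P(data | jar C) = (1/7)(1/7)(1/7)(6/7) = 0.002499.
The prior-weighted likelihoods are 1/9 · 0.10456 = 0.011617, 4/9 · 0.098765 = 0.043896, 4/9 · 0.002499 = 0.0011106; summing to 0.056624.
By Bayes' rule, P(jar C | data) = (0.0011106) / (0.056624) = 0.019614.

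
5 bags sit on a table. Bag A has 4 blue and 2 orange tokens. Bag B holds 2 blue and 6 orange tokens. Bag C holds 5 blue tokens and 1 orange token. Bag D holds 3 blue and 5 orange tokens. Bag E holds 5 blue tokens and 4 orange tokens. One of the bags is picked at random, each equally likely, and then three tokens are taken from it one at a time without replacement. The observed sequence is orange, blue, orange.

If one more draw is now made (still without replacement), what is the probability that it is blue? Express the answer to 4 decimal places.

0.4664

Compute the likelihood of the observed sequence for each case: P(data | bag A) = (2/6)(4/5)(1/4) = 1/15; P(data | bag B) = (6/8)(2/7)(5/6) = 5/28; P(data | bag C) = (1/6)(5/5)(0/4) = 0; P(data | bag D) = (5/8)(3/7)(4/6) = 5/28; P(data | bag E) = (4/9)(5/8)(3/7) = 5/42.
Multiplying each by its prior: 1/5 · 1/15 = 1/75, 1/5 · 5/28 = 1/28, 1/5 · 0 = 0, 1/5 · 5/28 = 1/28, 1/5 · 5/42 = 1/42; summing to 19/175.
Normalising, the posterior is P(bag A | data) = 7/57, P(bag B | data) = 25/76, P(bag C | data) = 0, P(bag D | data) = 25/76, P(bag E | data) = 25/114.
So P(blue next | data) = Σ P(blue next | H) P(H | data) = (1)(7/57) + (1/5)(25/76) + (2/5)(25/76) + (2/3)(25/114) = 319/684.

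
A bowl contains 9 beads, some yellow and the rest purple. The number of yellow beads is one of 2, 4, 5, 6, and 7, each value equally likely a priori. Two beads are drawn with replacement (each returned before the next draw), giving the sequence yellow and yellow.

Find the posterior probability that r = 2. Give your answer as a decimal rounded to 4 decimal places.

Under each hypothesis, the probability of the observed sequence is: P(data | r = 2) = (2/9)(2/9) = 4/81; P(data | r = 4) = (4/9)(4/9) = 16/81; P(data | r = 5) = (5/9)(5/9) = 25/81; P(data | r = 6) = (6/9)(6/9) = 4/9; P(data | r = 7) = (7/9)(7/9) = 49/81.
Weighting by the prior gives 1/5 · 4/81 = 4/405, 1/5 · 16/81 = 16/405, 1/5 · 25/81 = 5/81, 1/5 · 4/9 = 4/45, 1/5 · 49/81 = 49/405; with total 26/81.
Hence P(r = 2 | data) = (4/405) / (26/81) = 2/65.

0.0308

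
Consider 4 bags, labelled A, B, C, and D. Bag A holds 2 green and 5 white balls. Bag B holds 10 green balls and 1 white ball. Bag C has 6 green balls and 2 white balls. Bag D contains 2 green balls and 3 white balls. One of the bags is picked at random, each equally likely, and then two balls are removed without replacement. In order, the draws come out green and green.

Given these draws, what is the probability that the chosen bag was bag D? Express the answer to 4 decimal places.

0.0666

The likelihood of the observed sequence under each hypothesis: P(data | bag A) = (2/7)(1/6) = 0.047619; P(data | bag B) = (10/11)(9/10) = 0.81818; P(data | bag C) = (6/8)(5/7) = 0.53571; P(data | bag D) = (2/5)(1/4) = 0.1.
The prior-weighted likelihoods are 1/4 · 0.047619 = 0.011905, 1/4 · 0.81818 = 0.20455, 1/4 · 0.53571 = 0.13393, 1/4 · 0.1 = 0.025; summing to 0.37538.
Therefore the posterior P(bag D | data) = (0.025) / (0.37538) = 0.066599.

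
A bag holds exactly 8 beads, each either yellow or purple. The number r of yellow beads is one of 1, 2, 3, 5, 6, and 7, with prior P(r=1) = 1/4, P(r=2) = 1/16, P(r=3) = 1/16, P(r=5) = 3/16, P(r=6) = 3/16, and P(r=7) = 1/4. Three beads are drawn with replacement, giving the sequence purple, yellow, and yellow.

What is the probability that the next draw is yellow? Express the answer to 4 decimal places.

0.6819

Under each hypothesis, the probability of the observed sequence is: P(data | r = 1) = (7/8)(1/8)(1/8) = 0.013672; P(data | r = 2) = (6/8)(2/8)(2/8) = 0.046875; P(data | r = 3) = (5/8)(3/8)(3/8) = 0.087891; P(data | r = 5) = (3/8)(5/8)(5/8) = 0.14648; P(data | r = 6) = (2/8)(6/8)(6/8) = 0.14062; P(data | r = 7) = (1/8)(7/8)(7/8) = 0.095703.
The prior-weighted likelihoods are 1/4 · 0.013672 = 0.003418, 1/16 · 0.046875 = 0.0029297, 1/16 · 0.087891 = 0.0054932, 3/16 · 0.14648 = 0.027466, 3/16 · 0.14062 = 0.026367, 1/4 · 0.095703 = 0.023926; these sum to 0.0896.
The posterior is then P(r = 1 | data) = 0.038147, P(r = 2 | data) = 0.032698, P(r = 3 | data) = 0.061308, P(r = 5 | data) = 0.30654, P(r = 6 | data) = 0.29428, P(r = 7 | data) = 0.26703.
So P(yellow next | data) = Σ P(yellow next | H) P(H | data) = (1/8)(0.038147) + (1/4)(0.032698) + (3/8)(0.061308) + (5/8)(0.30654) + (3/4)(0.29428) + (7/8)(0.26703) = 0.68188.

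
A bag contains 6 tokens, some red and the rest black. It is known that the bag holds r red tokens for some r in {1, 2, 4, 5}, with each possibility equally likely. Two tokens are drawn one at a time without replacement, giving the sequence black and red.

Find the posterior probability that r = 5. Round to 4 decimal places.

0.1923

For each hypothesis, P(data | H) works out to: P(data | r = 1) = (5/6)(1/5) = 1/6; P(data | r = 2) = (4/6)(2/5) = 4/15; P(data | r = 4) = (2/6)(4/5) = 4/15; P(data | r = 5) = (1/6)(5/5) = 1/6.
The prior-weighted likelihoods are 1/4 · 1/6 = 1/24, 1/4 · 4/15 = 1/15, 1/4 · 4/15 = 1/15, 1/4 · 1/6 = 1/24; these sum to 13/60.
Hence P(r = 5 | data) = (1/24) / (13/60) = 5/26.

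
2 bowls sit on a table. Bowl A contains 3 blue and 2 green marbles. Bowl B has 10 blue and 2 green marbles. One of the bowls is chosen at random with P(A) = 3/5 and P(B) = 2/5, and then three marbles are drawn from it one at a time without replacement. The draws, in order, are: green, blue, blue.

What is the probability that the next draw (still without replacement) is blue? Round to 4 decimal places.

0.6215

The likelihood of the observed sequence under each hypothesis: P(data | bowl A) = (2/5)(3/4)(2/3) = 1/5; P(data | bowl B) = (2/12)(10/11)(9/10) = 3/22.
Multiplying each by its prior: 3/5 · 1/5 = 3/25, 2/5 · 3/22 = 3/55; these sum to 48/275.
Normalising, the posterior is P(bowl A | data) = 11/16, P(bowl B | data) = 5/16.
The predictive probability is P(blue next | data) = (1/2)(11/16) + (8/9)(5/16) = 179/288.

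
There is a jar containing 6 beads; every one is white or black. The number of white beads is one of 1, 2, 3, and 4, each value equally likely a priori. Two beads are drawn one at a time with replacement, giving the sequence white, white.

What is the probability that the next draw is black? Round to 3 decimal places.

For each hypothesis, P(data | H) works out to: P(data | r = 1) = (1/6)(1/6) = 1/36; P(data | r = 2) = (2/6)(2/6) = 1/9; P(data | r = 3) = (3/6)(3/6) = 1/4; P(data | r = 4) = (4/6)(4/6) = 4/9.
Multiplying each by its prior: 1/4 · 1/36 = 1/144, 1/4 · 1/9 = 1/36, 1/4 · 1/4 = 1/16, 1/4 · 4/9 = 1/9; these sum to 5/24.
Normalising, the posterior is P(r = 1 | data) = 1/30, P(r = 2 | data) = 2/15, P(r = 3 | data) = 3/10, P(r = 4 | data) = 8/15.
Averaging over the posterior, P(black next | data) = (5/6)(1/30) + (2/3)(2/15) + (1/2)(3/10) + (1/3)(8/15) = 4/9.

0.444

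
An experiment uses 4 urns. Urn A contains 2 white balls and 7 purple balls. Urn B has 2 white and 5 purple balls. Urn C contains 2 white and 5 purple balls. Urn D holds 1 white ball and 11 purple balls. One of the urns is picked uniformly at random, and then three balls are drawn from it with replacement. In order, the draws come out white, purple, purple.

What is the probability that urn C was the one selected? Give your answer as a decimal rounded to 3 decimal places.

For each hypothesis, P(data | H) works out to: P(data | urn A) = (2/9)(7/9)(7/9) = 0.13443; P(data | urn B) = (2/7)(5/7)(5/7) = 0.14577; P(data | urn C) = (2/7)(5/7)(5/7) = 0.14577; P(data | urn D) = (1/12)(11/12)(11/12) = 0.070023.
The prior-weighted likelihoods are 1/4 · 0.13443 = 0.033608, 1/4 · 0.14577 = 0.036443, 1/4 · 0.14577 = 0.036443, 1/4 · 0.070023 = 0.017506; with total 0.124.
Therefore the posterior P(urn C | data) = (0.036443) / (0.124) = 0.2939.

0.294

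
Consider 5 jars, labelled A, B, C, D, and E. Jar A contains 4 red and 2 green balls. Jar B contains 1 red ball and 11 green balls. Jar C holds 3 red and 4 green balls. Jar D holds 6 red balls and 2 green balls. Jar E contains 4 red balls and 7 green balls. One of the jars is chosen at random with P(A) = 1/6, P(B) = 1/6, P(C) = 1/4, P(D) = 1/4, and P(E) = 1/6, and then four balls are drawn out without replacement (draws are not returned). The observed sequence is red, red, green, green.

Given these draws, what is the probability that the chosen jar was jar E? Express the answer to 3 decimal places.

0.204

The likelihood of the observed sequence under each hypothesis: P(data | jar A) = (4/6)(3/5)(2/4)(1/3) = 0.066667; P(data | jar B) = (1/12)(0/11) = 0; P(data | jar C) = (3/7)(2/6)(4/5)(3/4) = 0.085714; P(data | jar D) = (6/8)(5/7)(2/6)(1/5) = 0.035714; P(data | jar E) = (4/11)(3/10)(7/9)(6/8) = 0.063636.
Weighting by the prior gives 1/6 · 0.066667 = 0.011111, 1/6 · 0 = 0, 1/4 · 0.085714 = 0.021429, 1/4 · 0.035714 = 0.0089286, 1/6 · 0.063636 = 0.010606; with total 0.052074.
By Bayes' rule, P(jar E | data) = (0.010606) / (0.052074) = 0.20367.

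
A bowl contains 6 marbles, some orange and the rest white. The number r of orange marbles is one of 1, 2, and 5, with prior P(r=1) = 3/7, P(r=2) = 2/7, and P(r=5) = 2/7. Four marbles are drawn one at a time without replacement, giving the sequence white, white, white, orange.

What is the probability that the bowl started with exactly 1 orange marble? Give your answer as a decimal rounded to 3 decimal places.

For each hypothesis, P(data | H) works out to: P(data | r = 1) = (5/6)(4/5)(3/4)(1/3) = 1/6; P(data | r = 2) = (4/6)(3/5)(2/4)(2/3) = 2/15; P(data | r = 5) = (1/6)(0/5) = 0.
Multiplying each by its prior: 3/7 · 1/6 = 1/14, 2/7 · 2/15 = 4/105, 2/7 · 0 = 0; summing to 23/210.
Therefore the posterior P(r = 1 | data) = (1/14) / (23/210) = 15/23.

0.652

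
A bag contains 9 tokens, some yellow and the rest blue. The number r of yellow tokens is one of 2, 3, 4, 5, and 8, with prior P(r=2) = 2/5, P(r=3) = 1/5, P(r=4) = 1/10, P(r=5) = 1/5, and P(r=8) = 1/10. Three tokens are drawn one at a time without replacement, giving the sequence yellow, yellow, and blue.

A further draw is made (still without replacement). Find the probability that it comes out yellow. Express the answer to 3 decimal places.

Compute the likelihood of the observed sequence for each case: P(data | r = 2) = (2/9)(1/8)(7/7) = 0.027778; P(data | r = 3) = (3/9)(2/8)(6/7) = 0.071429; P(data | r = 4) = (4/9)(3/8)(5/7) = 0.11905; P(data | r = 5) = (5/9)(4/8)(4/7) = 0.15873; P(data | r = 8) = (8/9)(7/8)(1/7) = 0.11111.
Multiplying each by its prior: 2/5 · 0.027778 = 0.011111, 1/5 · 0.071429 = 0.014286, 1/10 · 0.11905 = 0.011905, 1/5 · 0.15873 = 0.031746, 1/10 · 0.11111 = 0.011111; with total 0.080159.
The posterior is then P(r = 2 | data) = 0.13861, P(r = 3 | data) = 0.17822, P(r = 4 | data) = 0.14851, P(r = 5 | data) = 0.39604, P(r = 8 | data) = 0.13861.
So P(yellow next | data) = Σ P(yellow next | H) P(H | data) = (0)(0.13861) + (1/6)(0.17822) + (1/3)(0.14851) + (1/2)(0.39604) + (1)(0.13861) = 0.41584.

0.416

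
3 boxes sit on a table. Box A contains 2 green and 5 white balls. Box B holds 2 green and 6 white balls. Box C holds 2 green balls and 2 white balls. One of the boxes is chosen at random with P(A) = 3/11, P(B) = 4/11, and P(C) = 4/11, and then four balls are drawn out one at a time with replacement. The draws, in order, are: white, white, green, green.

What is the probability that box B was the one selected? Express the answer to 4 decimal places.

The likelihood of the observed sequence under each hypothesis: P(data | box A) = (5/7)(5/7)(2/7)(2/7) = 0.041649; P(data | box B) = (6/8)(6/8)(2/8)(2/8) = 0.035156; P(data | box C) = (2/4)(2/4)(2/4)(2/4) = 0.0625.
Weighting by the prior gives 3/11 · 0.041649 = 0.011359, 4/11 · 0.035156 = 0.012784, 4/11 · 0.0625 = 0.022727; summing to 0.04687.
So P(box B | data) = (0.012784) / (0.04687) = 0.27275.

0.2728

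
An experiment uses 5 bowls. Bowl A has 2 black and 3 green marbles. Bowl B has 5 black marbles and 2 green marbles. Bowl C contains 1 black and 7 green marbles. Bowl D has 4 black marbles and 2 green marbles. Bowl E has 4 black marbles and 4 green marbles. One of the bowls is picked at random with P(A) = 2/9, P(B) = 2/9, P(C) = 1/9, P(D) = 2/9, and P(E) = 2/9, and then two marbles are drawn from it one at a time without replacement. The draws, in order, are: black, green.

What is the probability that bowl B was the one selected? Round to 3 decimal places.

The likelihood of the observed sequence under each hypothesis: P(data | bowl A) = (2/5)(3/4) = 0.3; P(data | bowl B) = (5/7)(2/6) = 0.2381; P(data | bowl C) = (1/8)(7/7) = 0.125; P(data | bowl D) = (4/6)(2/5) = 0.26667; P(data | bowl E) = (4/8)(4/7) = 0.28571.
Multiplying each by its prior: 2/9 · 0.3 = 0.066667, 2/9 · 0.2381 = 0.05291, 1/9 · 0.125 = 0.013889, 2/9 · 0.26667 = 0.059259, 2/9 · 0.28571 = 0.063492; these sum to 0.25622.
Therefore the posterior P(bowl B | data) = (0.05291) / (0.25622) = 0.2065.

0.207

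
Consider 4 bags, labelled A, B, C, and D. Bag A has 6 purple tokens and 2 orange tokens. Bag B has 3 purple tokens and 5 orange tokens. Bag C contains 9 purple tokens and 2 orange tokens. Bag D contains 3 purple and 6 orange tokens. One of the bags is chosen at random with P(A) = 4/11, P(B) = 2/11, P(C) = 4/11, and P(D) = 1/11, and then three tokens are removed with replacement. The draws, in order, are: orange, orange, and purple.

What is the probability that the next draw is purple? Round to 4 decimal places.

The likelihood of the observed sequence under each hypothesis: P(data | bag A) = (2/8)(2/8)(6/8) = 0.046875; P(data | bag B) = (5/8)(5/8)(3/8) = 0.14648; P(data | bag C) = (2/11)(2/11)(9/11) = 0.027047; P(data | bag D) = (6/9)(6/9)(3/9) = 0.14815.
The prior-weighted likelihoods are 4/11 · 0.046875 = 0.017045, 2/11 · 0.14648 = 0.026634, 4/11 · 0.027047 = 0.0098354, 1/11 · 0.14815 = 0.013468; summing to 0.066982.
Dividing through by the total gives posterior P(bag A | data) = 0.25448, P(bag B | data) = 0.39762, P(bag C | data) = 0.14684, P(bag D | data) = 0.20107.
Averaging over the posterior, P(purple next | data) = (3/4)(0.25448) + (3/8)(0.39762) + (9/11)(0.14684) + (1/3)(0.20107) = 0.52713.

0.5271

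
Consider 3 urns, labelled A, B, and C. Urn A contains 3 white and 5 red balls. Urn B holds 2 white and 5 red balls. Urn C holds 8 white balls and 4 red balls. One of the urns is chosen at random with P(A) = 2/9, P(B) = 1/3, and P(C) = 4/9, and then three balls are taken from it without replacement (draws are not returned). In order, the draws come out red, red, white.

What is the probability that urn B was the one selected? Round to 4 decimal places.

Compute the likelihood of the observed sequence for each case: P(data | urn A) = (5/8)(4/7)(3/6) = 0.17857; P(data | urn B) = (5/7)(4/6)(2/5) = 0.19048; P(data | urn C) = (4/12)(3/11)(8/10) = 0.072727.
Weighting by the prior gives 2/9 · 0.17857 = 0.039683, 1/3 · 0.19048 = 0.063492, 4/9 · 0.072727 = 0.032323; these sum to 0.1355.
By Bayes' rule, P(urn B | data) = (0.063492) / (0.1355) = 0.46858.

0.4686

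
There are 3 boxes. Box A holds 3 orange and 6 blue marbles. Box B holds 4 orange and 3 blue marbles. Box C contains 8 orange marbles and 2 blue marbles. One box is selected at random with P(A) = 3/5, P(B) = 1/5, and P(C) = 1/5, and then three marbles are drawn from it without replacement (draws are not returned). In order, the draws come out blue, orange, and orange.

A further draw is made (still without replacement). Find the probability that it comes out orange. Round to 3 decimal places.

0.471

The likelihood of the observed sequence under each hypothesis: P(data | box A) = (6/9)(3/8)(2/7) = 0.071429; P(data | box B) = (3/7)(4/6)(3/5) = 0.17143; P(data | box C) = (2/10)(8/9)(7/8) = 0.15556.
Weighting by the prior gives 3/5 · 0.071429 = 0.042857, 1/5 · 0.17143 = 0.034286, 1/5 · 0.15556 = 0.031111; with total 0.10825.
Dividing through by the total gives posterior P(box A | data) = 0.39589, P(box B | data) = 0.31672, P(box C | data) = 0.28739.
Averaging over the posterior, P(orange next | data) = (1/6)(0.39589) + (1/2)(0.31672) + (6/7)(0.28739) = 0.47067.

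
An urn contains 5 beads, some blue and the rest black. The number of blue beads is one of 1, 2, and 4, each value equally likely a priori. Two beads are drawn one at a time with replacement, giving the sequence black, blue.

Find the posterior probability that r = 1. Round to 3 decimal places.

For each hypothesis, P(data | H) works out to: P(data | r = 1) = (4/5)(1/5) = 4/25; P(data | r = 2) = (3/5)(2/5) = 6/25; P(data | r = 4) = (1/5)(4/5) = 4/25.
Multiplying each by its prior: 1/3 · 4/25 = 4/75, 1/3 · 6/25 = 2/25, 1/3 · 4/25 = 4/75; with total 14/75.
So P(r = 1 | data) = (4/75) / (14/75) = 2/7.

0.286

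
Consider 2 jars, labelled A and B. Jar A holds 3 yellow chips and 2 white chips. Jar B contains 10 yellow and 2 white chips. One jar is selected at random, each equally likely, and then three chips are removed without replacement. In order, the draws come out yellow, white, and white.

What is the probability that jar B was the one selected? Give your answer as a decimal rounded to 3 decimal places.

0.132

Compute the likelihood of the observed sequence for each case: P(data | jar A) = (3/5)(2/4)(1/3) = 1/10; P(data | jar B) = (10/12)(2/11)(1/10) = 1/66.
The prior-weighted likelihoods are 1/2 · 1/10 = 1/20, 1/2 · 1/66 = 1/132; with total 19/330.
So P(jar B | data) = (1/132) / (19/330) = 5/38.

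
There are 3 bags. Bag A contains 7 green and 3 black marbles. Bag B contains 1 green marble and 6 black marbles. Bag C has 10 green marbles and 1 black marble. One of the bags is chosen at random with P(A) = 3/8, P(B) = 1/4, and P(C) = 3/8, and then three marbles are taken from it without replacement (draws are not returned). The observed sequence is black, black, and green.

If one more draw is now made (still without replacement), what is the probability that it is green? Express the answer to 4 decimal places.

For each hypothesis, P(data | H) works out to: P(data | bag A) = (3/10)(2/9)(7/8) = 0.058333; P(data | bag B) = (6/7)(5/6)(1/5) = 0.14286; P(data | bag C) = (1/11)(0/10) = 0.
The prior-weighted likelihoods are 3/8 · 0.058333 = 0.021875, 1/4 · 0.14286 = 0.035714, 3/8 · 0 = 0; with total 0.057589.
The posterior is then P(bag A | data) = 0.37984, P(bag B | data) = 0.62016, P(bag C | data) = 0.
Averaging over the posterior, P(green next | data) = (6/7)(0.37984) + (0)(0.62016) = 0.32558.

0.3256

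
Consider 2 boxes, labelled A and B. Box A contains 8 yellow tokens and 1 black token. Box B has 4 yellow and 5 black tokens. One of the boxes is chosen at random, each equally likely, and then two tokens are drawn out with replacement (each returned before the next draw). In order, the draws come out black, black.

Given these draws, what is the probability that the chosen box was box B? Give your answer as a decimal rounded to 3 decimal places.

0.962

Under each hypothesis, the probability of the observed sequence is: P(data | box A) = (1/9)(1/9) = 1/81; P(data | box B) = (5/9)(5/9) = 25/81.
Weighting by the prior gives 1/2 · 1/81 = 1/162, 1/2 · 25/81 = 25/162; these sum to 13/81.
Hence P(box B | data) = (25/162) / (13/81) = 25/26.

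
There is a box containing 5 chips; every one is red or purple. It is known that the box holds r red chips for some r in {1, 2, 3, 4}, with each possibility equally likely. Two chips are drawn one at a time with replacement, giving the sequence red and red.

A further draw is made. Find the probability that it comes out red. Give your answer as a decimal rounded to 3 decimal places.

Compute the likelihood of the observed sequence for each case: P(data | r = 1) = (1/5)(1/5) = 1/25; P(data | r = 2) = (2/5)(2/5) = 4/25; P(data | r = 3) = (3/5)(3/5) = 9/25; P(data | r = 4) = (4/5)(4/5) = 16/25.
The prior-weighted likelihoods are 1/4 · 1/25 = 1/100, 1/4 · 4/25 = 1/25, 1/4 · 9/25 = 9/100, 1/4 · 16/25 = 4/25; these sum to 3/10.
The posterior is then P(r = 1 | data) = 1/30, P(r = 2 | data) = 2/15, P(r = 3 | data) = 3/10, P(r = 4 | data) = 8/15.
The predictive probability is P(red next | data) = (1/5)(1/30) + (2/5)(2/15) + (3/5)(3/10) + (4/5)(8/15) = 2/3.

0.667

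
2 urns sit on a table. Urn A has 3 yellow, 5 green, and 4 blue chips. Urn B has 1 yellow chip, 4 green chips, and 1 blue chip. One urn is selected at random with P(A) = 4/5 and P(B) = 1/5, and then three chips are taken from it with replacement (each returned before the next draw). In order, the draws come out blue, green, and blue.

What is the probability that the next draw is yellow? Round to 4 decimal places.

0.2424

Compute the likelihood of the observed sequence for each case: P(data | urn A) = (4/12)(5/12)(4/12) = 5/108; P(data | urn B) = (1/6)(4/6)(1/6) = 1/54.
Multiplying each by its prior: 4/5 · 5/108 = 1/27, 1/5 · 1/54 = 1/270; with total 11/270.
Dividing through by the total gives posterior P(urn A | data) = 10/11, P(urn B | data) = 1/11.
So P(yellow next | data) = Σ P(yellow next | H) P(H | data) = (1/4)(10/11) + (1/6)(1/11) = 8/33.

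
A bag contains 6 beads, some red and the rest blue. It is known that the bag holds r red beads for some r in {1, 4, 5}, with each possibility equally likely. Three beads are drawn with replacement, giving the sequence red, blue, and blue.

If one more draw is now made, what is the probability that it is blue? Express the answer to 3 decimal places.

0.587

Compute the likelihood of the observed sequence for each case: P(data | r = 1) = (1/6)(5/6)(5/6) = 25/216; P(data | r = 4) = (4/6)(2/6)(2/6) = 2/27; P(data | r = 5) = (5/6)(1/6)(1/6) = 5/216.
Weighting by the prior gives 1/3 · 25/216 = 25/648, 1/3 · 2/27 = 2/81, 1/3 · 5/216 = 5/648; with total 23/324.
The posterior is then P(r = 1 | data) = 25/46, P(r = 4 | data) = 8/23, P(r = 5 | data) = 5/46.
The predictive probability is P(blue next | data) = (5/6)(25/46) + (1/3)(8/23) + (1/6)(5/46) = 27/46.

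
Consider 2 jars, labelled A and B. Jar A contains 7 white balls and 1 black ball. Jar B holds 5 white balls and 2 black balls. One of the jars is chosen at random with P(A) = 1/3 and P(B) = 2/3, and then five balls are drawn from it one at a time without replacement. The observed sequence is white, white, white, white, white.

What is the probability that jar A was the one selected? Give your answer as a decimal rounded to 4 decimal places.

Under each hypothesis, the probability of the observed sequence is: P(data | jar A) = (7/8)(6/7)(5/6)(4/5)(3/4) = 3/8; P(data | jar B) = (5/7)(4/6)(3/5)(2/4)(1/3) = 1/21.
Weighting by the prior gives 1/3 · 3/8 = 1/8, 2/3 · 1/21 = 2/63; with total 79/504.
By Bayes' rule, P(jar A | data) = (1/8) / (79/504) = 63/79.

0.7975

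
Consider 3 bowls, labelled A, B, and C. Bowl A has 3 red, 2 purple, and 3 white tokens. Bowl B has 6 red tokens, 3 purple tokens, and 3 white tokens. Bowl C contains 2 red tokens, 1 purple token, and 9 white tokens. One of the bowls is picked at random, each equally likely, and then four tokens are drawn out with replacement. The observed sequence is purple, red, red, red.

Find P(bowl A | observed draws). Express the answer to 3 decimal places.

0.294

Under each hypothesis, the probability of the observed sequence is: P(data | bowl A) = (2/8)(3/8)(3/8)(3/8) = 0.013184; P(data | bowl B) = (3/12)(6/12)(6/12)(6/12) = 0.03125; P(data | bowl C) = (1/12)(2/12)(2/12)(2/12) = 0.0003858.
Multiplying each by its prior: 1/3 · 0.013184 = 0.0043945, 1/3 · 0.03125 = 0.010417, 1/3 · 0.0003858 = 0.0001286; with total 0.01494.
By Bayes' rule, P(bowl A | data) = (0.0043945) / (0.01494) = 0.29415.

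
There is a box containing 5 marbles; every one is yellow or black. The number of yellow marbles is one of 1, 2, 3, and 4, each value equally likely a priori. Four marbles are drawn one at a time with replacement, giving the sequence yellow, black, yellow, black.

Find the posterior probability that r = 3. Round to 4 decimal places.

0.3462

Under each hypothesis, the probability of the observed sequence is: P(data | r = 1) = (1/5)(4/5)(1/5)(4/5) = 16/625; P(data | r = 2) = (2/5)(3/5)(2/5)(3/5) = 36/625; P(data | r = 3) = (3/5)(2/5)(3/5)(2/5) = 36/625; P(data | r = 4) = (4/5)(1/5)(4/5)(1/5) = 16/625.
Multiplying each by its prior: 1/4 · 16/625 = 4/625, 1/4 · 36/625 = 9/625, 1/4 · 36/625 = 9/625, 1/4 · 16/625 = 4/625; summing to 26/625.
Hence P(r = 3 | data) = (9/625) / (26/625) = 9/26.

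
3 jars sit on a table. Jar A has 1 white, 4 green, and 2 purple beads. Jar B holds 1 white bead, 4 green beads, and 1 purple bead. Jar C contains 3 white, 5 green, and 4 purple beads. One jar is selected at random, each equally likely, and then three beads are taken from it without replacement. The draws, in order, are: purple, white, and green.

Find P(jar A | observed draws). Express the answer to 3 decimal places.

The likelihood of the observed sequence under each hypothesis: P(data | jar A) = (2/7)(1/6)(4/5) = 4/105; P(data | jar B) = (1/6)(1/5)(4/4) = 1/30; P(data | jar C) = (4/12)(3/11)(5/10) = 1/22.
Multiplying each by its prior: 1/3 · 4/105 = 4/315, 1/3 · 1/30 = 1/90, 1/3 · 1/22 = 1/66; summing to 3/77.
Therefore the posterior P(jar A | data) = (4/315) / (3/77) = 44/135.

0.326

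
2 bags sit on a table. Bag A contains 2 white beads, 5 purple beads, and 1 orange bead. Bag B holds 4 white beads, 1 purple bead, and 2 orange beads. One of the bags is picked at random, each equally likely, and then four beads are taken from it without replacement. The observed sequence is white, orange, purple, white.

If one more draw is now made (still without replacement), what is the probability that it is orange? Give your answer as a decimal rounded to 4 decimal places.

Compute the likelihood of the observed sequence for each case: P(data | bag A) = (2/8)(1/7)(5/6)(1/5) = 0.0059524; P(data | bag B) = (4/7)(2/6)(1/5)(3/4) = 0.028571.
The prior-weighted likelihoods are 1/2 · 0.0059524 = 0.0029762, 1/2 · 0.028571 = 0.014286; summing to 0.017262.
Dividing through by the total gives posterior P(bag A | data) = 0.17241, P(bag B | data) = 0.82759.
Averaging over the posterior, P(orange next | data) = (0)(0.17241) + (1/3)(0.82759) = 0.27586.

0.2759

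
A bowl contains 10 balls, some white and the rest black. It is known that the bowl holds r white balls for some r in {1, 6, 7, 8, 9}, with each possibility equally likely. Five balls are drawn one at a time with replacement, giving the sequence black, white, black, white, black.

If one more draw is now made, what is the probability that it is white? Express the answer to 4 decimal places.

Under each hypothesis, the probability of the observed sequence is: P(data | r = 1) = (9/10)(1/10)(9/10)(1/10)(9/10) = 0.00729; P(data | r = 6) = (4/10)(6/10)(4/10)(6/10)(4/10) = 0.02304; P(data | r = 7) = (3/10)(7/10)(3/10)(7/10)(3/10) = 0.01323; P(data | r = 8) = (2/10)(8/10)(2/10)(8/10)(2/10) = 0.00512; P(data | r = 9) = (1/10)(9/10)(1/10)(9/10)(1/10) = 0.00081.
Multiplying each by its prior: 1/5 · 0.00729 = 0.001458, 1/5 · 0.02304 = 0.004608, 1/5 · 0.01323 = 0.002646, 1/5 · 0.00512 = 0.001024, 1/5 · 0.00081 = 0.000162; these sum to 0.009898.
Normalising, the posterior is P(r = 1 | data) = 0.1473, P(r = 6 | data) = 0.46555, P(r = 7 | data) = 0.26733, P(r = 8 | data) = 0.10346, P(r = 9 | data) = 0.016367.
Averaging over the posterior, P(white next | data) = (1/10)(0.1473) + (3/5)(0.46555) + (7/10)(0.26733) + (4/5)(0.10346) + (9/10)(0.016367) = 0.57868.

0.5787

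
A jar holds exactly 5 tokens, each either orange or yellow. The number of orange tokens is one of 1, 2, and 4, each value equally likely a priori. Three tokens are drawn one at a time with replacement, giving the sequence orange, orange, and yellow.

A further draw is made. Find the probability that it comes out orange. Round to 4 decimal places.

0.5750

Compute the likelihood of the observed sequence for each case: P(data | r = 1) = (1/5)(1/5)(4/5) = 4/125; P(data | r = 2) = (2/5)(2/5)(3/5) = 12/125; P(data | r = 4) = (4/5)(4/5)(1/5) = 16/125.
Multiplying each by its prior: 1/3 · 4/125 = 4/375, 1/3 · 12/125 = 4/125, 1/3 · 16/125 = 16/375; with total 32/375.
Normalising, the posterior is P(r = 1 | data) = 1/8, P(r = 2 | data) = 3/8, P(r = 4 | data) = 1/2.
So P(orange next | data) = Σ P(orange next | H) P(H | data) = (1/5)(1/8) + (2/5)(3/8) + (4/5)(1/2) = 23/40.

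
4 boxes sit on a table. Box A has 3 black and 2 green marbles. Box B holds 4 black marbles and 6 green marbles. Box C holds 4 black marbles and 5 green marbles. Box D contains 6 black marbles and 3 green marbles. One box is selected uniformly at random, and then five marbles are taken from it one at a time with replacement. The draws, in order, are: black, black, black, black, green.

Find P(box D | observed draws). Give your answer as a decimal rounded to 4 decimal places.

0.4256

Compute the likelihood of the observed sequence for each case: P(data | box A) = (3/5)(3/5)(3/5)(3/5)(2/5) = 0.05184; P(data | box B) = (4/10)(4/10)(4/10)(4/10)(6/10) = 0.01536; P(data | box C) = (4/9)(4/9)(4/9)(4/9)(5/9) = 0.021677; P(data | box D) = (6/9)(6/9)(6/9)(6/9)(3/9) = 0.065844.
The prior-weighted likelihoods are 1/4 · 0.05184 = 0.01296, 1/4 · 0.01536 = 0.00384, 1/4 · 0.021677 = 0.0054192, 1/4 · 0.065844 = 0.016461; summing to 0.03868.
By Bayes' rule, P(box D | data) = (0.016461) / (0.03868) = 0.42556.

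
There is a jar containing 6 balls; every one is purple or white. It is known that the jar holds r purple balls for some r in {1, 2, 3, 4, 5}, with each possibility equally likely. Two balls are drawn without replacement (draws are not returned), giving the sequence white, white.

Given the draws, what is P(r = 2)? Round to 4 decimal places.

0.3000

Under each hypothesis, the probability of the observed sequence is: P(data | r = 1) = (5/6)(4/5) = 2/3; P(data | r = 2) = (4/6)(3/5) = 2/5; P(data | r = 3) = (3/6)(2/5) = 1/5; P(data | r = 4) = (2/6)(1/5) = 1/15; P(data | r = 5) = (1/6)(0/5) = 0.
The prior-weighted likelihoods are 1/5 · 2/3 = 2/15, 1/5 · 2/5 = 2/25, 1/5 · 1/5 = 1/25, 1/5 · 1/15 = 1/75, 1/5 · 0 = 0; summing to 4/15.
Therefore the posterior P(r = 2 | data) = (2/25) / (4/15) = 3/10.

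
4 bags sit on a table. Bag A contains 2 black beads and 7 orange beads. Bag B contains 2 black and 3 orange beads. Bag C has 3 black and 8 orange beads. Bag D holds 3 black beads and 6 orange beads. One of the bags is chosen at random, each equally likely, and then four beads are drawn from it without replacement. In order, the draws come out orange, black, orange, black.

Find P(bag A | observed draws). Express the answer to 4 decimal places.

0.1209

Under each hypothesis, the probability of the observed sequence is: P(data | bag A) = (7/9)(2/8)(6/7)(1/6) = 0.027778; P(data | bag B) = (3/5)(2/4)(2/3)(1/2) = 0.1; P(data | bag C) = (8/11)(3/10)(7/9)(2/8) = 0.042424; P(data | bag D) = (6/9)(3/8)(5/7)(2/6) = 0.059524.
Weighting by the prior gives 1/4 · 0.027778 = 0.0069444, 1/4 · 0.1 = 0.025, 1/4 · 0.042424 = 0.010606, 1/4 · 0.059524 = 0.014881; these sum to 0.057431.
By Bayes' rule, P(bag A | data) = (0.0069444) / (0.057431) = 0.12092.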